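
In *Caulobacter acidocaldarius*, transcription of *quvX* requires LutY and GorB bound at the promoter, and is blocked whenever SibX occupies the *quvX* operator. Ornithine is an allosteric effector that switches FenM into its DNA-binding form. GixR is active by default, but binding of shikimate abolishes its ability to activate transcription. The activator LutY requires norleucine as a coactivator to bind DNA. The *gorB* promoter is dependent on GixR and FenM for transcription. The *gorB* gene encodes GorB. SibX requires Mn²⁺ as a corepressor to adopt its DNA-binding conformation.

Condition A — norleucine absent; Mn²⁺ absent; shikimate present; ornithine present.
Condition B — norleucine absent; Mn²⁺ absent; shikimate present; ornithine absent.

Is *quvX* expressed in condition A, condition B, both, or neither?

Condition A:
Norleucine is absent, so LutY is inactive.
Mn²⁺ is absent, so SibX is inactive.
Shikimate is present, so GixR is inactive.
Ornithine is present, so FenM is active.
Required activator GixR is absent, so *gorB* is not transcribed.
So GorB is not produced.
Required activator LutY is absent, so *quvX* is not transcribed.
→ *quvX* is OFF in A.
Condition B:
Norleucine is absent, so LutY is inactive.
Mn²⁺ is absent, so SibX is inactive.
Shikimate is present, so GixR is inactive.
Ornithine is absent, so FenM is inactive.
Required activator GixR is absent, so *gorB* is not transcribed.
So GorB is not produced.
Required activator LutY is absent, so *quvX* is not transcribed.
→ *quvX* is OFF in B.

neither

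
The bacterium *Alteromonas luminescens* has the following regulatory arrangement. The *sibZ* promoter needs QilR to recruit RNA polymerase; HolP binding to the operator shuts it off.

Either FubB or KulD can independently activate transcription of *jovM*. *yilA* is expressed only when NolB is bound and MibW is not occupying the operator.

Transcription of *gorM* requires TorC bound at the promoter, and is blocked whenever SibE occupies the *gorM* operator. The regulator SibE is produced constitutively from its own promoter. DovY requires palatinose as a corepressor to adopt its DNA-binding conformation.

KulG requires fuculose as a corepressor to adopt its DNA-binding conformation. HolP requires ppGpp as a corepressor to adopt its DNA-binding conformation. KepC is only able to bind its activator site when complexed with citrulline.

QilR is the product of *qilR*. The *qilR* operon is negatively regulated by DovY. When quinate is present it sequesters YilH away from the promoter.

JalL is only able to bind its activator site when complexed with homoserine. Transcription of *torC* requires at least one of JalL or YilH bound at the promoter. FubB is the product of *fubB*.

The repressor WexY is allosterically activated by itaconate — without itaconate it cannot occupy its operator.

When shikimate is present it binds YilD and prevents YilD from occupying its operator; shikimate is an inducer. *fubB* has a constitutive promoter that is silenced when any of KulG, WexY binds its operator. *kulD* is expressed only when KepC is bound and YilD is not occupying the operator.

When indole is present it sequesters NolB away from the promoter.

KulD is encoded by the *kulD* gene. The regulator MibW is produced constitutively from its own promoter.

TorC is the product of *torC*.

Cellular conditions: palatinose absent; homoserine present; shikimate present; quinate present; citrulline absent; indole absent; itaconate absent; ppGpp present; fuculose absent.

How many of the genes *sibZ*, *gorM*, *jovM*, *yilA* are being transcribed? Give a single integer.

Palatinose is absent, so DovY is inactive.
With no repressor bound, *qilR* is transcribed.
So QilR is produced and active.
ppGpp is present, so HolP is active.
With repressor HolP bound, *sibZ* is not transcribed.
→ *sibZ* is OFF.
SibE is produced constitutively and is active.
Homoserine is present, so JalL is active.
Quinate is present, so YilH is inactive.
Activator JalL is present, so *torC* is transcribed.
So TorC is produced and active.
With repressor SibE bound, *gorM* is not transcribed.
→ *gorM* is OFF.
Fuculose is absent, so KulG is inactive.
Itaconate is absent, so WexY is inactive.
With no repressor bound, *fubB* is transcribed.
So FubB is produced and active.
Citrulline is absent, so KepC is inactive.
Shikimate is present, so YilD is inactive.
Required activator KepC is absent, so *kulD* is not transcribed.
So KulD is not produced.
Activator FubB is present, so *jovM* is transcribed.
→ *jovM* is ON.
Indole is absent, so NolB is active.
MibW is produced constitutively and is active.
With repressor MibW bound, *yilA* is not transcribed.
→ *yilA* is OFF.
1 of the 4 genes is transcribed.

1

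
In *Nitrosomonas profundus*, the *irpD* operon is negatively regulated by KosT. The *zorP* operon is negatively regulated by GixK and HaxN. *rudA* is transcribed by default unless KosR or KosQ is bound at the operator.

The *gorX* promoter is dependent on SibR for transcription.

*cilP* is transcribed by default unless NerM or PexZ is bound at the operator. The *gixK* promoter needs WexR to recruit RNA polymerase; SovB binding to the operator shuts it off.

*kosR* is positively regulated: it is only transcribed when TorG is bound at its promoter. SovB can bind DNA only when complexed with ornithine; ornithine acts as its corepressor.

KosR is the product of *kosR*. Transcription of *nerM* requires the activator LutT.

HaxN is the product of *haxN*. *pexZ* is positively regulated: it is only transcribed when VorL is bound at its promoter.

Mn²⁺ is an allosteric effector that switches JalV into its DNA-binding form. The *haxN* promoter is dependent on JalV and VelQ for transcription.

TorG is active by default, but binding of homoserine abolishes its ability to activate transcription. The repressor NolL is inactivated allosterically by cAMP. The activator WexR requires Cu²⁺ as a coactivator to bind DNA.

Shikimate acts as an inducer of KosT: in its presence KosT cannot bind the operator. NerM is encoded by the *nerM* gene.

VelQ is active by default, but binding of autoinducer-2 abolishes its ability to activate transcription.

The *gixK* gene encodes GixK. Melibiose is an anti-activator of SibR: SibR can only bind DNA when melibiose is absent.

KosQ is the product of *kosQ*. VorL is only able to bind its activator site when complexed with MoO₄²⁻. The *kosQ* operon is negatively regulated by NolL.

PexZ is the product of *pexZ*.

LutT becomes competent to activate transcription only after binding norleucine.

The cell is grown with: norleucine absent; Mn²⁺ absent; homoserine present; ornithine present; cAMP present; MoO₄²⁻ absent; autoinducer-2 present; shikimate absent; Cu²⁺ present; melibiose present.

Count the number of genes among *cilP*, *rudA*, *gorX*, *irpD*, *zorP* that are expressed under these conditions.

Norleucine is absent, so LutT is inactive.
Required activator LutT is absent, so *nerM* is not transcribed.
So NerM is not produced.
MoO₄²⁻ is absent, so VorL is inactive.
Required activator VorL is absent, so *pexZ* is not transcribed.
So PexZ is not produced.
With no repressor bound, *cilP* is transcribed.
→ *cilP* is ON.
Homoserine is present, so TorG is inactive.
Required activator TorG is absent, so *kosR* is not transcribed.
So KosR is not produced.
cAMP is present, so NolL is inactive.
With no repressor bound, *kosQ* is transcribed.
So KosQ is produced and active.
With repressor KosQ bound, *rudA* is not transcribed.
→ *rudA* is OFF.
Melibiose is present, so SibR is inactive.
Required activator SibR is absent, so *gorX* is not transcribed.
→ *gorX* is OFF.
Shikimate is absent, so KosT is active.
With repressor KosT bound, *irpD* is not transcribed.
→ *irpD* is OFF.
Cu²⁺ is present, so WexR is active.
Ornithine is present, so SovB is active.
With repressor SovB bound, *gixK* is not transcribed.
So GixK is not produced.
Mn²⁺ is absent, so JalV is inactive.
Autoinducer-2 is present, so VelQ is inactive.
Required activator JalV is absent, so *haxN* is not transcribed.
So HaxN is not produced.
With no repressor bound, *zorP* is transcribed.
→ *zorP* is ON.
2 of the 5 genes are transcribed.

2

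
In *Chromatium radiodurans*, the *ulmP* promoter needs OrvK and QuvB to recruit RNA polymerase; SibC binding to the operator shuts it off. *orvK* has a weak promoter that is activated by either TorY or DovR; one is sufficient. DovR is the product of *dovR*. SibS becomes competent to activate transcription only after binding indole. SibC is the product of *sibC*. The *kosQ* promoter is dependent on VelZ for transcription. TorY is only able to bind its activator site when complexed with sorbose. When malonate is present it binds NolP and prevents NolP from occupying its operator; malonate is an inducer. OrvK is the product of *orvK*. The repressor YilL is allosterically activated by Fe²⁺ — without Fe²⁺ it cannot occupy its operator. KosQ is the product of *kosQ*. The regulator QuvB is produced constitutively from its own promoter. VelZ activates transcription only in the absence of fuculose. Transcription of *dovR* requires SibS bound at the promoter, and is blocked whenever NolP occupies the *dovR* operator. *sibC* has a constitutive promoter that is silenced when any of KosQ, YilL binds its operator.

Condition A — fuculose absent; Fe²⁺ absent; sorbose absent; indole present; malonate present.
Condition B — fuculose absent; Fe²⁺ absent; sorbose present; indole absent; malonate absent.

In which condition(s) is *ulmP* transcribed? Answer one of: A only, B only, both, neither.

Condition A:
Fuculose is absent, so VelZ is active.
No repressor is bound and VelZ is active, so *kosQ* is transcribed.
So KosQ is produced and active.
Fe²⁺ is absent, so YilL is inactive.
With repressor KosQ bound, *sibC* is not transcribed.
So SibC is not produced.
Sorbose is absent, so TorY is inactive.
Indole is present, so SibS is active.
Malonate is present, so NolP is inactive.
No repressor is bound and SibS is active, so *dovR* is transcribed.
So DovR is produced and active.
Activator DovR is present, so *orvK* is transcribed.
So OrvK is produced and active.
QuvB is produced constitutively and is active.
No repressor is bound and OrvK and QuvB are active, so *ulmP* is transcribed.
→ *ulmP* is ON in A.
Condition B:
Fuculose is absent, so VelZ is active.
No repressor is bound and VelZ is active, so *kosQ* is transcribed.
So KosQ is produced and active.
Fe²⁺ is absent, so YilL is inactive.
With repressor KosQ bound, *sibC* is not transcribed.
So SibC is not produced.
Sorbose is present, so TorY is active.
Indole is absent, so SibS is inactive.
Malonate is absent, so NolP is active.
With repressor NolP bound, *dovR* is not transcribed.
So DovR is not produced.
Activator TorY is present, so *orvK* is transcribed.
So OrvK is produced and active.
QuvB is produced constitutively and is active.
No repressor is bound and OrvK and QuvB are active, so *ulmP* is transcribed.
→ *ulmP* is ON in B.

both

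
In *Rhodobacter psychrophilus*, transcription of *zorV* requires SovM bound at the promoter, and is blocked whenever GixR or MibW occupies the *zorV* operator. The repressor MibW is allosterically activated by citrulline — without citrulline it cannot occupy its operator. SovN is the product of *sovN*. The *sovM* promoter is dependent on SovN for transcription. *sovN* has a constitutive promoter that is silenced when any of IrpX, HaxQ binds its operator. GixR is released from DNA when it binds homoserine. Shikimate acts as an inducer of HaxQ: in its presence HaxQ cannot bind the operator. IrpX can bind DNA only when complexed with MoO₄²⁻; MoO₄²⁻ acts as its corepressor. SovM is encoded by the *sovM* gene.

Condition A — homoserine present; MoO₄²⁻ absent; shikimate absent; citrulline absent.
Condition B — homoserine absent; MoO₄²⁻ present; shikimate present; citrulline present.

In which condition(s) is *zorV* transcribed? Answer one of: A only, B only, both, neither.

neither

Condition A:
Homoserine is present, so GixR is inactive.
MoO₄²⁻ is absent, so IrpX is inactive.
Shikimate is absent, so HaxQ is active.
With repressor HaxQ bound, *sovN* is not transcribed.
So SovN is not produced.
Required activator SovN is absent, so *sovM* is not transcribed.
So SovM is not produced.
Citrulline is absent, so MibW is inactive.
Required activator SovM is absent, so *zorV* is not transcribed.
→ *zorV* is OFF in A.
Condition B:
Homoserine is absent, so GixR is active.
MoO₄²⁻ is present, so IrpX is active.
Shikimate is present, so HaxQ is inactive.
With repressor IrpX bound, *sovN* is not transcribed.
So SovN is not produced.
Required activator SovN is absent, so *sovM* is not transcribed.
So SovM is not produced.
Citrulline is present, so MibW is active.
With repressor GixR bound, *zorV* is not transcribed.
→ *zorV* is OFF in B.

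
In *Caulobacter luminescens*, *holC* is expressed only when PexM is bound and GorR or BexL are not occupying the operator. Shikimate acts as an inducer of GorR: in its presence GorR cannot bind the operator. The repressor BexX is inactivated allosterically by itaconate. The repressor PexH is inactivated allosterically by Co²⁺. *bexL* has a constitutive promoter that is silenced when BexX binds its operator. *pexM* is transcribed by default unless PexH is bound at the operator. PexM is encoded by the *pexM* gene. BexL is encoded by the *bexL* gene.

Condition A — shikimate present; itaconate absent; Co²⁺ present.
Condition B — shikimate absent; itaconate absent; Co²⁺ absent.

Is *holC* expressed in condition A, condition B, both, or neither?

A only

Condition A:
Shikimate is present, so GorR is inactive.
Itaconate is absent, so BexX is active.
With repressor BexX bound, *bexL* is not transcribed.
So BexL is not produced.
Co²⁺ is present, so PexH is inactive.
With no repressor bound, *pexM* is transcribed.
So PexM is produced and active.
No repressor is bound and PexM is active, so *holC* is transcribed.
→ *holC* is ON in A.
Condition B:
Shikimate is absent, so GorR is active.
Itaconate is absent, so BexX is active.
With repressor BexX bound, *bexL* is not transcribed.
So BexL is not produced.
Co²⁺ is absent, so PexH is active.
With repressor PexH bound, *pexM* is not transcribed.
So PexM is not produced.
With repressor GorR bound, *holC* is not transcribed.
→ *holC* is OFF in B.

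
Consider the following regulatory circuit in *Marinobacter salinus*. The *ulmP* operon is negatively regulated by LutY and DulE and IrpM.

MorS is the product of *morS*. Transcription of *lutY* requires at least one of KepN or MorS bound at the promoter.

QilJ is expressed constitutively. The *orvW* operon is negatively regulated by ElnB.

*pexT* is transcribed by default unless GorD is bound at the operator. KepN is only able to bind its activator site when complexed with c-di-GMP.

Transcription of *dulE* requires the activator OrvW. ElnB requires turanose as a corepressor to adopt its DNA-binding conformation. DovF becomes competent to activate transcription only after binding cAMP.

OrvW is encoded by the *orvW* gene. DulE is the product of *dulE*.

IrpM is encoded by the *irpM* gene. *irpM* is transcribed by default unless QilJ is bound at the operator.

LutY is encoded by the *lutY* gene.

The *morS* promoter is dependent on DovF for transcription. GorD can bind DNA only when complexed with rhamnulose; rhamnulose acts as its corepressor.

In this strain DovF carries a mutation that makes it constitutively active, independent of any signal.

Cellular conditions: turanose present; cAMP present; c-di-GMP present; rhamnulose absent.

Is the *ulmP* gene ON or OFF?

c-di-GMP is present, so KepN is active.
DovF is constitutively active in this strain.
No repressor is bound and DovF is active, so *morS* is transcribed.
So MorS is produced and active.
Activator KepN is present, so *lutY* is transcribed.
So LutY is produced and active.
Turanose is present, so ElnB is active.
With repressor ElnB bound, *orvW* is not transcribed.
So OrvW is not produced.
Required activator OrvW is absent, so *dulE* is not transcribed.
So DulE is not produced.
QilJ is produced constitutively and is active.
With repressor QilJ bound, *irpM* is not transcribed.
So IrpM is not produced.
With repressor LutY bound, *ulmP* is not transcribed.

OFF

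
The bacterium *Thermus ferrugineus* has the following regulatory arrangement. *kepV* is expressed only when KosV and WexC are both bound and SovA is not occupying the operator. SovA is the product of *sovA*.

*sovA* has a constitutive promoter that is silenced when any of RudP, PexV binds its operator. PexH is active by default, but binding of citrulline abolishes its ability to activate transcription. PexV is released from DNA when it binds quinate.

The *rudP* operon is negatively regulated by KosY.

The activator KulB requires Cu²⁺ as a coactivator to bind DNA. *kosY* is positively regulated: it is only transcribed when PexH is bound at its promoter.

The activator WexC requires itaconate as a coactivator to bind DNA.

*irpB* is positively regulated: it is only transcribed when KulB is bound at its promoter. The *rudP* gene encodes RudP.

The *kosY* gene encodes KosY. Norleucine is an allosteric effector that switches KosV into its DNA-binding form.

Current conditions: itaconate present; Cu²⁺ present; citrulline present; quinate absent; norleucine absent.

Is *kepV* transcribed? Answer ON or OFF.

Citrulline is present, so PexH is inactive.
Required activator PexH is absent, so *kosY* is not transcribed.
So KosY is not produced.
With no repressor bound, *rudP* is transcribed.
So RudP is produced and active.
Quinate is absent, so PexV is active.
With repressor RudP bound, *sovA* is not transcribed.
So SovA is not produced.
Norleucine is absent, so KosV is inactive.
Itaconate is present, so WexC is active.
Required activator KosV is absent, so *kepV* is not transcribed.

OFF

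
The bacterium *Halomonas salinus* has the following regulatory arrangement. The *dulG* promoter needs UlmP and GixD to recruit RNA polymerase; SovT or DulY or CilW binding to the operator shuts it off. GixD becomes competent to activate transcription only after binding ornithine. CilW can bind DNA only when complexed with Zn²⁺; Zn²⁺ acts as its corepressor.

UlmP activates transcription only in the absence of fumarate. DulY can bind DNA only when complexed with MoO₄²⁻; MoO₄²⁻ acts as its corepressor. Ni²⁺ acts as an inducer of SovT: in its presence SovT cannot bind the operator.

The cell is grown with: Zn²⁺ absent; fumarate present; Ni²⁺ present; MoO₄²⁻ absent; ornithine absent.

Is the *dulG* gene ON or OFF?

Ni²⁺ is present, so SovT is inactive.
MoO₄²⁻ is absent, so DulY is inactive.
Fumarate is present, so UlmP is inactive.
Ornithine is absent, so GixD is inactive.
Zn²⁺ is absent, so CilW is inactive.
Required activator UlmP is absent, so *dulG* is not transcribed.

OFF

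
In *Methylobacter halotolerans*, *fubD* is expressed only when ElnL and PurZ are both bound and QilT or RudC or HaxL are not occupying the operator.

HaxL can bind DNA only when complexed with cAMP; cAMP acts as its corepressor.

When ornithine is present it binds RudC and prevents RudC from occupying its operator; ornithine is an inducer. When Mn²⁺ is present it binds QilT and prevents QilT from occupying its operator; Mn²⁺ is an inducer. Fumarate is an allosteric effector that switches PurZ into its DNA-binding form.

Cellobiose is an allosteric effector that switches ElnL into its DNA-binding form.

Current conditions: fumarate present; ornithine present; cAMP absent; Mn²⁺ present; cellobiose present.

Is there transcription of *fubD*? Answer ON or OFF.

ON

Cellobiose is present, so ElnL is active.
Mn²⁺ is present, so QilT is inactive.
Ornithine is present, so RudC is inactive.
Fumarate is present, so PurZ is active.
cAMP is absent, so HaxL is inactive.
No repressor is bound and ElnL and PurZ are active, so *fubD* is transcribed.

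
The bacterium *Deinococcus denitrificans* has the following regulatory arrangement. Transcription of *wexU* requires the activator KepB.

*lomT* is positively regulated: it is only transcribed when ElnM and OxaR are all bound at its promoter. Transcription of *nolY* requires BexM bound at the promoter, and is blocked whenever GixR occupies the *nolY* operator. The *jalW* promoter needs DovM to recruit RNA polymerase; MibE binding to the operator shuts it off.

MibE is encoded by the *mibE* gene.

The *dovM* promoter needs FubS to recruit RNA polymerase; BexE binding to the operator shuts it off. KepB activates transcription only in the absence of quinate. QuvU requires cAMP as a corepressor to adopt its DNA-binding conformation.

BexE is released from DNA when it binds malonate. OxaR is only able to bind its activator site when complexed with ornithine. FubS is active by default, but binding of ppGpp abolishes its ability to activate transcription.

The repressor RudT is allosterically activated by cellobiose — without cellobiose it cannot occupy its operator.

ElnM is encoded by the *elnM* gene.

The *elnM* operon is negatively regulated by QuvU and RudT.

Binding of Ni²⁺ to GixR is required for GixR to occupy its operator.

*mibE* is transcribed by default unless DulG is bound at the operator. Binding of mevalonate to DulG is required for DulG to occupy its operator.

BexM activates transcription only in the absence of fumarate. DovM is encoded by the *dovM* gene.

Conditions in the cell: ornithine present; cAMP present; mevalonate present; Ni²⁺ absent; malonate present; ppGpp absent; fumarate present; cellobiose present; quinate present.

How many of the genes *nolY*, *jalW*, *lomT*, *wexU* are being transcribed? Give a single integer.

1

Fumarate is present, so BexM is inactive.
Ni²⁺ is absent, so GixR is inactive.
Required activator BexM is absent, so *nolY* is not transcribed.
→ *nolY* is OFF.
Malonate is present, so BexE is inactive.
ppGpp is absent, so FubS is active.
No repressor is bound and FubS is active, so *dovM* is transcribed.
So DovM is produced and active.
Mevalonate is present, so DulG is active.
With repressor DulG bound, *mibE* is not transcribed.
So MibE is not produced.
No repressor is bound and DovM is active, so *jalW* is transcribed.
→ *jalW* is ON.
cAMP is present, so QuvU is active.
Cellobiose is present, so RudT is active.
With repressor QuvU bound, *elnM* is not transcribed.
So ElnM is not produced.
Ornithine is present, so OxaR is active.
Required activator ElnM is absent, so *lomT* is not transcribed.
→ *lomT* is OFF.
Quinate is present, so KepB is inactive.
Required activator KepB is absent, so *wexU* is not transcribed.
→ *wexU* is OFF.
1 of the 4 genes is transcribed.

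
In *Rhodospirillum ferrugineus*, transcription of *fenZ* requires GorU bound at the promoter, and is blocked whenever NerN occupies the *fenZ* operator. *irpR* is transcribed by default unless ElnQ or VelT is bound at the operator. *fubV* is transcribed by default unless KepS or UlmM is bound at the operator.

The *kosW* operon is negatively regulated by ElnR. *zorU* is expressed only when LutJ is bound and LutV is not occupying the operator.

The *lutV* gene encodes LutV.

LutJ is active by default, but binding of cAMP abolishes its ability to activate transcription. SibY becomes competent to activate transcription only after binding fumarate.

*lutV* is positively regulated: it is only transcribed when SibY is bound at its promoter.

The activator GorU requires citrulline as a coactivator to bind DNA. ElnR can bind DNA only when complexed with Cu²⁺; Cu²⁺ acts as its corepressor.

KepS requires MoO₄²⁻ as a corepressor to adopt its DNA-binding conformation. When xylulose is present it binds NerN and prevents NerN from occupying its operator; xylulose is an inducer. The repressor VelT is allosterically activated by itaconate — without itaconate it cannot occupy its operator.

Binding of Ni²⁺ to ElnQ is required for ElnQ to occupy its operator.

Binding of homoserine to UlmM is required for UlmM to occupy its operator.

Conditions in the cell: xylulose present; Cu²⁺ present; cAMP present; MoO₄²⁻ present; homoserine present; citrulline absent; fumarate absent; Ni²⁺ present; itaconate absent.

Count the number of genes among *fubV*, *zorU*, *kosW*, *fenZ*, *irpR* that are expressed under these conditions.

MoO₄²⁻ is present, so KepS is active.
Homoserine is present, so UlmM is active.
With repressor KepS bound, *fubV* is not transcribed.
→ *fubV* is OFF.
cAMP is present, so LutJ is inactive.
Fumarate is absent, so SibY is inactive.
Required activator SibY is absent, so *lutV* is not transcribed.
So LutV is not produced.
Required activator LutJ is absent, so *zorU* is not transcribed.
→ *zorU* is OFF.
Cu²⁺ is present, so ElnR is active.
With repressor ElnR bound, *kosW* is not transcribed.
→ *kosW* is OFF.
Citrulline is absent, so GorU is inactive.
Xylulose is present, so NerN is inactive.
Required activator GorU is absent, so *fenZ* is not transcribed.
→ *fenZ* is OFF.
Ni²⁺ is present, so ElnQ is active.
Itaconate is absent, so VelT is inactive.
With repressor ElnQ bound, *irpR* is not transcribed.
→ *irpR* is OFF.
0 of the 5 genes are transcribed.

0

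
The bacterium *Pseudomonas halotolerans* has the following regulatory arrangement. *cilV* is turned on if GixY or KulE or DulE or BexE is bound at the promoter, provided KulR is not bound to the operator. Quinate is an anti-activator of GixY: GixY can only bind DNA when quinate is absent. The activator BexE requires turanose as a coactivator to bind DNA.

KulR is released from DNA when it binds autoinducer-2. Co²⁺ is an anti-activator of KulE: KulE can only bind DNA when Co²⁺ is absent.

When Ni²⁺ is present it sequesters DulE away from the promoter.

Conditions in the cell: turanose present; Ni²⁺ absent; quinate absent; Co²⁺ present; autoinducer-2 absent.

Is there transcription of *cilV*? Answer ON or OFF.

OFF

Quinate is absent, so GixY is active.
Co²⁺ is present, so KulE is inactive.
Autoinducer-2 is absent, so KulR is active.
Ni²⁺ is absent, so DulE is active.
Turanose is present, so BexE is active.
With repressor KulR bound, *cilV* is not transcribed.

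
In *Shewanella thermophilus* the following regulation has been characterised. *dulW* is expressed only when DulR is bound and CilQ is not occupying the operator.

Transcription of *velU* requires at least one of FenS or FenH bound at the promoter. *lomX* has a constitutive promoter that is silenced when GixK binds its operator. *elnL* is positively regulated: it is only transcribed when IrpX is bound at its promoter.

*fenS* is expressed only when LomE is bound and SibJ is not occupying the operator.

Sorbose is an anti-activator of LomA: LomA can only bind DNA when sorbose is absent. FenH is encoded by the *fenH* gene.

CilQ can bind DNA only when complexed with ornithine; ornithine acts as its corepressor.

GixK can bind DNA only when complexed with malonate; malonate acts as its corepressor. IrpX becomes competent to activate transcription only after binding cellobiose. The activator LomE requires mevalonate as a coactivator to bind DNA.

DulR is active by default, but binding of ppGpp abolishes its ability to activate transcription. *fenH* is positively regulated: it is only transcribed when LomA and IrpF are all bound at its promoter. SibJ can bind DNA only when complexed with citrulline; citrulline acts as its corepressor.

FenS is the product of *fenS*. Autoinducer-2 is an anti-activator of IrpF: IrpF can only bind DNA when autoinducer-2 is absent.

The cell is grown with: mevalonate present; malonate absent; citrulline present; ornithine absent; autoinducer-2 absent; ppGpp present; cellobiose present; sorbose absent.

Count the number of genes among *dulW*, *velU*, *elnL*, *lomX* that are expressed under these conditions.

ppGpp is present, so DulR is inactive.
Ornithine is absent, so CilQ is inactive.
Required activator DulR is absent, so *dulW* is not transcribed.
→ *dulW* is OFF.
Citrulline is present, so SibJ is active.
Mevalonate is present, so LomE is active.
With repressor SibJ bound, *fenS* is not transcribed.
So FenS is not produced.
Sorbose is absent, so LomA is active.
Autoinducer-2 is absent, so IrpF is active.
No repressor is bound and LomA and IrpF are active, so *fenH* is transcribed.
So FenH is produced and active.
Activator FenH is present, so *velU* is transcribed.
→ *velU* is ON.
Cellobiose is present, so IrpX is active.
No repressor is bound and IrpX is active, so *elnL* is transcribed.
→ *elnL* is ON.
Malonate is absent, so GixK is inactive.
With no repressor bound, *lomX* is transcribed.
→ *lomX* is ON.
3 of the 4 genes are transcribed.

3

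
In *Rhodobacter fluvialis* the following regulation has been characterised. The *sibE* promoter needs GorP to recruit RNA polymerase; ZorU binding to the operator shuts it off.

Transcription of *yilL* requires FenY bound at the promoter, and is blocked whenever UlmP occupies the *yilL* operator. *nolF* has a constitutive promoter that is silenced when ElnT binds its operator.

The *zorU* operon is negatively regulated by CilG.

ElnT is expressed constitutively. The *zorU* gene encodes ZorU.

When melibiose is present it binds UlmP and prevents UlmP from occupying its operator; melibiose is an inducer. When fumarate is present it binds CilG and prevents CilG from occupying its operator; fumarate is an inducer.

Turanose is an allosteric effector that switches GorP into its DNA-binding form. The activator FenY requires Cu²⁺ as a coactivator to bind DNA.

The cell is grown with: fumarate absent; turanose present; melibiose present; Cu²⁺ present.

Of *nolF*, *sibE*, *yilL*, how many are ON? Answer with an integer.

2

ElnT is produced constitutively and is active.
With repressor ElnT bound, *nolF* is not transcribed.
→ *nolF* is OFF.
Fumarate is absent, so CilG is active.
With repressor CilG bound, *zorU* is not transcribed.
So ZorU is not produced.
Turanose is present, so GorP is active.
No repressor is bound and GorP is active, so *sibE* is transcribed.
→ *sibE* is ON.
Melibiose is present, so UlmP is inactive.
Cu²⁺ is present, so FenY is active.
No repressor is bound and FenY is active, so *yilL* is transcribed.
→ *yilL* is ON.
2 of the 3 genes are transcribed.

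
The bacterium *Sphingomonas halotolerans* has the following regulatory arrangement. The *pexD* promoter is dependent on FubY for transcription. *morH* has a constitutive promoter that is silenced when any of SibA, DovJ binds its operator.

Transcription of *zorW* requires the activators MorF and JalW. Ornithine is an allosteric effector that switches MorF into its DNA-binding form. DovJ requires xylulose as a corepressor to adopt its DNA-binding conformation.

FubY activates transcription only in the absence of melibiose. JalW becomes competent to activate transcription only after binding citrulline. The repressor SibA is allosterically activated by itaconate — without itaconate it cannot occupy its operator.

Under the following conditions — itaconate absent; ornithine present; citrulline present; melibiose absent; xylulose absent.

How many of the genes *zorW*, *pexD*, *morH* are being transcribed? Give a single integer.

Ornithine is present, so MorF is active.
Citrulline is present, so JalW is active.
No repressor is bound and MorF and JalW are active, so *zorW* is transcribed.
→ *zorW* is ON.
Melibiose is absent, so FubY is active.
No repressor is bound and FubY is active, so *pexD* is transcribed.
→ *pexD* is ON.
Itaconate is absent, so SibA is inactive.
Xylulose is absent, so DovJ is inactive.
With no repressor bound, *morH* is transcribed.
→ *morH* is ON.
3 of the 3 genes are transcribed.

3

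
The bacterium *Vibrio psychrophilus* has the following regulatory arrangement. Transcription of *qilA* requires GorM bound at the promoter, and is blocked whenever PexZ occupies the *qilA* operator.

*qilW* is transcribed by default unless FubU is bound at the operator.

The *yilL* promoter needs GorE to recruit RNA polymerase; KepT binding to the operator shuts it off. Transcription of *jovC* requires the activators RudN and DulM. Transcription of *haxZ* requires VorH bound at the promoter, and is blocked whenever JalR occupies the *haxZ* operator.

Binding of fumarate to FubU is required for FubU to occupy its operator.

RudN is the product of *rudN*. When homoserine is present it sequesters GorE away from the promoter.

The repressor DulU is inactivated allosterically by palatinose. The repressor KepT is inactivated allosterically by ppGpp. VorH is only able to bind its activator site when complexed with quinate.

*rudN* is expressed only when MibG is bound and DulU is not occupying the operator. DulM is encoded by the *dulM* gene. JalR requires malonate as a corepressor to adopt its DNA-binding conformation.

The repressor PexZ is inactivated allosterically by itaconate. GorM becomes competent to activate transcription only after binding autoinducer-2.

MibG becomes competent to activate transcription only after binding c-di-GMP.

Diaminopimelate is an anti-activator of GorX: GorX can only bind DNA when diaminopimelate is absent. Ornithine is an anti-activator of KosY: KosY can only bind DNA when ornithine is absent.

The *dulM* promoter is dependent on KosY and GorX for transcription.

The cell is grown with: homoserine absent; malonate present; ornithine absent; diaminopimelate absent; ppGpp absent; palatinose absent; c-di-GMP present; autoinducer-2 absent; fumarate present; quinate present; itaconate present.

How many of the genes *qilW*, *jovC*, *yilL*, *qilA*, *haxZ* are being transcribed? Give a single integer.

0

Fumarate is present, so FubU is active.
With repressor FubU bound, *qilW* is not transcribed.
→ *qilW* is OFF.
c-di-GMP is present, so MibG is active.
Palatinose is absent, so DulU is active.
With repressor DulU bound, *rudN* is not transcribed.
So RudN is not produced.
Ornithine is absent, so KosY is active.
Diaminopimelate is absent, so GorX is active.
No repressor is bound and KosY and GorX are active, so *dulM* is transcribed.
So DulM is produced and active.
Required activator RudN is absent, so *jovC* is not transcribed.
→ *jovC* is OFF.
ppGpp is absent, so KepT is active.
Homoserine is absent, so GorE is active.
With repressor KepT bound, *yilL* is not transcribed.
→ *yilL* is OFF.
Autoinducer-2 is absent, so GorM is inactive.
Itaconate is present, so PexZ is inactive.
Required activator GorM is absent, so *qilA* is not transcribed.
→ *qilA* is OFF.
Quinate is present, so VorH is active.
Malonate is present, so JalR is active.
With repressor JalR bound, *haxZ* is not transcribed.
→ *haxZ* is OFF.
0 of the 5 genes are transcribed.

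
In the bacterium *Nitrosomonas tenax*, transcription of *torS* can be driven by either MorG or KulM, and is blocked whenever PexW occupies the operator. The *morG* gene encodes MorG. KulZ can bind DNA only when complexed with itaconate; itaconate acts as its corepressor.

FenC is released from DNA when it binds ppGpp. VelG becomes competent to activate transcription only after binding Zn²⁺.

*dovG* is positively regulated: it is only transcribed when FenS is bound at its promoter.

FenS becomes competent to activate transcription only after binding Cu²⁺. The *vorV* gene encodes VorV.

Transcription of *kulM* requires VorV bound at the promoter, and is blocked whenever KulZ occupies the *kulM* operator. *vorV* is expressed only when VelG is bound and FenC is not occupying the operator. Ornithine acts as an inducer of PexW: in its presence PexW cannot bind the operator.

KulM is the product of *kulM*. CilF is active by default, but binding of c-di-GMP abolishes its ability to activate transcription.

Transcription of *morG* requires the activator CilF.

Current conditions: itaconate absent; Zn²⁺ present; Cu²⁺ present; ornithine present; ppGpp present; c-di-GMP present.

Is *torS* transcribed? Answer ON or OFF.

c-di-GMP is present, so CilF is inactive.
Required activator CilF is absent, so *morG* is not transcribed.
So MorG is not produced.
Ornithine is present, so PexW is inactive.
ppGpp is present, so FenC is inactive.
Zn²⁺ is present, so VelG is active.
No repressor is bound and VelG is active, so *vorV* is transcribed.
So VorV is produced and active.
Itaconate is absent, so KulZ is inactive.
No repressor is bound and VorV is active, so *kulM* is transcribed.
So KulM is produced and active.
Activator KulM is present, so *torS* is transcribed.

ON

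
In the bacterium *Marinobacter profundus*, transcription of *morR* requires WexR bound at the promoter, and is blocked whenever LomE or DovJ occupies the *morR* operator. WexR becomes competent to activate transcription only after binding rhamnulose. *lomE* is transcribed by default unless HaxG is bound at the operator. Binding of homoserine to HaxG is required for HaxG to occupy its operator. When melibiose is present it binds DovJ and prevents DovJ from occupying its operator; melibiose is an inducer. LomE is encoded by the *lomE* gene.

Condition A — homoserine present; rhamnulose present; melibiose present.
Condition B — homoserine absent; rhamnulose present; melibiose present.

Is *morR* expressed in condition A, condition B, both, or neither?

Condition A:
Homoserine is present, so HaxG is active.
With repressor HaxG bound, *lomE* is not transcribed.
So LomE is not produced.
Rhamnulose is present, so WexR is active.
Melibiose is present, so DovJ is inactive.
No repressor is bound and WexR is active, so *morR* is transcribed.
→ *morR* is ON in A.
Condition B:
Homoserine is absent, so HaxG is inactive.
With no repressor bound, *lomE* is transcribed.
So LomE is produced and active.
Rhamnulose is present, so WexR is active.
Melibiose is present, so DovJ is inactive.
With repressor LomE bound, *morR* is not transcribed.
→ *morR* is OFF in B.

A only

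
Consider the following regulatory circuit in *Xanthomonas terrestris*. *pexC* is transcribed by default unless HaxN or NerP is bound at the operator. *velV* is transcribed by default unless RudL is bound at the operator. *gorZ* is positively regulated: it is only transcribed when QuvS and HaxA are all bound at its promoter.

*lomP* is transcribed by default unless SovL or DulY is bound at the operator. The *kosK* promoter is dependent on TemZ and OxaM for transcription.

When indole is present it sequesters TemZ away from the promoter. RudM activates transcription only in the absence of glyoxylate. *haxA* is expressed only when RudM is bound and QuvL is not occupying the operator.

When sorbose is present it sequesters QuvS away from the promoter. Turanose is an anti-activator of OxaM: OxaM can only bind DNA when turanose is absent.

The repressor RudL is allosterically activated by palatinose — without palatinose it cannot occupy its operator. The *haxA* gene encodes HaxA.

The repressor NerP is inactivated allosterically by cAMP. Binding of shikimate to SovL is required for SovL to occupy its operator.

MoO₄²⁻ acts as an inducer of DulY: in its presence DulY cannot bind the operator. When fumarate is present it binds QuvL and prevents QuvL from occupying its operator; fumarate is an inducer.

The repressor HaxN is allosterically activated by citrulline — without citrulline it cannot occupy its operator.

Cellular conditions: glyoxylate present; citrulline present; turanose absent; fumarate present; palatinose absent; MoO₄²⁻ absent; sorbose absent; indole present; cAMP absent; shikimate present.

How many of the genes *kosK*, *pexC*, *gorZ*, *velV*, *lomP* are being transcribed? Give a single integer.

Indole is present, so TemZ is inactive.
Turanose is absent, so OxaM is active.
Required activator TemZ is absent, so *kosK* is not transcribed.
→ *kosK* is OFF.
Citrulline is present, so HaxN is active.
cAMP is absent, so NerP is active.
With repressor HaxN bound, *pexC* is not transcribed.
→ *pexC* is OFF.
Sorbose is absent, so QuvS is active.
Fumarate is present, so QuvL is inactive.
Glyoxylate is present, so RudM is inactive.
Required activator RudM is absent, so *haxA* is not transcribed.
So HaxA is not produced.
Required activator HaxA is absent, so *gorZ* is not transcribed.
→ *gorZ* is OFF.
Palatinose is absent, so RudL is inactive.
With no repressor bound, *velV* is transcribed.
→ *velV* is ON.
Shikimate is present, so SovL is active.
MoO₄²⁻ is absent, so DulY is active.
With repressor SovL bound, *lomP* is not transcribed.
→ *lomP* is OFF.
1 of the 5 genes is transcribed.

1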